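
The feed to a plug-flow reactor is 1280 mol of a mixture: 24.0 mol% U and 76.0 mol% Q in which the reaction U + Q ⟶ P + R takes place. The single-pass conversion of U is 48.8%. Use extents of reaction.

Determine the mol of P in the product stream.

U reacted = 0.488 × 307.2 = 149.9 mol; ν_U = −1, so ξ = 149.9/1 = 149.9 mol.
Outlet amounts (n = n₀ + ν ξ):
  U: 307.2 − 1(149.9) = 157.3
  Q: 972.8 − 1(149.9) = 822.9
  P: 0 + 1(149.9) = 149.9
  R: 0 + 1(149.9) = 149.9

150 mol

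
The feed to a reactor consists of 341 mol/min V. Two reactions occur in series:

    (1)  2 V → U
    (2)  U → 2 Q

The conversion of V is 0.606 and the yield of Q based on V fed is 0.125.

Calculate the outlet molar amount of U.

Conversion of V: V consumed = 2ξ₁ = 0.606 × 341 → ξ₁ = 103.3 mol/min.
Yield of Q: 2ξ₂ / 341 = 0.125 → ξ₂ = 21.31 mol/min.
Outlet amounts (n = n₀ + Σ ν·ξ):
  V: 341 − 2(103.3) = 134.4
  U: 0 + 1(103.3) − 1(21.31) = 82.01
  Q: 0 + 2(21.31) = 42.62

82 mol/min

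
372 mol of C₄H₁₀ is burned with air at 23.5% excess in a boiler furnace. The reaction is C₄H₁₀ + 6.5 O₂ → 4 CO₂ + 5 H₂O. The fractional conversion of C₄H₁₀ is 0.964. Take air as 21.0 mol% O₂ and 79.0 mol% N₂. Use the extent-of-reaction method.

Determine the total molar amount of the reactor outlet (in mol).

Stoichiometric O₂ = 6.5 × 372 = 2418 mol; O₂ fed = 2418 × 1.235 = 2986 mol.
N₂ fed = 2986 × 79/21 = 11230 mol.
Fuel reacted = 0.964 × 372 → ξ = 358.6 mol.
Outlet (n = n₀ + ν ξ):
  C₄H₁₀: 372 − 1(358.6) = 13.39
  O₂: 2986 − 6.5(358.6) = 655.3
  N₂: 11230 (inert)
  CO₂: 0 + 4(358.6) = 1434
  H₂O: 0 + 5(358.6) = 1793
Total out = 13.39 + 655.3 + 11230 + 1434 + 1793 = 15130 mol.

15100 mol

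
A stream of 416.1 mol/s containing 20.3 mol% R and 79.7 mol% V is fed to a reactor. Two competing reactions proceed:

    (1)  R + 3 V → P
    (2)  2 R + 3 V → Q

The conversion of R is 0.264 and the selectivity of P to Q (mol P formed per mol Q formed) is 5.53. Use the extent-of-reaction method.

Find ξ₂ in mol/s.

ξ₂ = 2.96 mol/s

Conversion of R: R consumed = 0.264 × 84.47 = 22.3 mol/s = 1ξ₁ + 2ξ₂.
Selectivity: 1ξ₁ / (1ξ₂) = 5.53 → ξ₁ = 5.53 ξ₂.
Substitute: (1·5.53 + 2) ξ₂ = 22.3 → ξ₂ = 2.961 mol/s, ξ₁ = 16.38 mol/s.
Outlet amounts (n = n₀ + Σ ν·ξ):
  R: 84.47 − 1(16.38) − 2(2.961) = 62.17
  V: 331.6 − 3(16.38) − 3(2.961) = 273.6
  P: 0 + 1(16.38) = 16.38
  Q: 0 + 1(2.961) = 2.961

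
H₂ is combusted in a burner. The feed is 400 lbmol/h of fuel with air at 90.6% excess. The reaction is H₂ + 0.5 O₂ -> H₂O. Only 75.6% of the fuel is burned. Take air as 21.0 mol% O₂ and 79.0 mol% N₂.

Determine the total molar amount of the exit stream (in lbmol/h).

2060 lbmol/h

Stoichiometric O₂ = 0.5 × 400 = 200 lbmol/h; O₂ fed = 200 × 1.906 = 381.2 lbmol/h.
N₂ fed = 381.2 × 79/21 = 1434 lbmol/h.
Fuel reacted = 0.756 × 400 → ξ = 302.4 lbmol/h.
Outlet (n = n₀ + ν ξ):
  H₂: 400 − 1(302.4) = 97.6
  O₂: 381.2 − 0.5(302.4) = 230
  N₂: 1434 (inert)
  H₂O: 0 + 1(302.4) = 302.4
Total out = 97.6 + 230 + 1434 + 302.4 = 2064 lbmol/h.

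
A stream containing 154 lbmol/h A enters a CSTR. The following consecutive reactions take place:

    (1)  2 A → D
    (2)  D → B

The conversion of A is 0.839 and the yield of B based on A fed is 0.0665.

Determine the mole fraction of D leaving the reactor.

0.608

Conversion of A: A consumed = 2ξ₁ = 0.839 × 154 → ξ₁ = 64.6 lbmol/h.
Yield of B: 1ξ₂ / 154 = 0.0665 → ξ₂ = 10.24 lbmol/h.
Outlet amounts (n = n₀ + Σ ν·ξ):
  A: 154 − 2(64.6) = 24.79
  D: 0 + 1(64.6) − 1(10.24) = 54.36
  B: 0 + 1(10.24) = 10.24
Total out = 89.4 lbmol/h; y_D = 54.36 / 89.4 = 0.6081.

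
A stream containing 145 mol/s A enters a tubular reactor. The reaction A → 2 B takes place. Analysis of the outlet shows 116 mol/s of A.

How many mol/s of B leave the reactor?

For A: n = n₀ − 1ξ → 116 = 145 − 1ξ, giving ξ = 29 mol/s.
Outlet amounts (n = n₀ + ν ξ):
  A: 145 − 1(29) = 116
  B: 0 + 2(29) = 58

58 mol/s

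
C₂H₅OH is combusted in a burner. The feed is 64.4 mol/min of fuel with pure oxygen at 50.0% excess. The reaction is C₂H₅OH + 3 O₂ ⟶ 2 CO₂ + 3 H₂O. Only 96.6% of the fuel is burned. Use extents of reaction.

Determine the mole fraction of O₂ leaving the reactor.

0.248

Stoichiometric O₂ = 3 × 64.4 = 193.2 mol/min; O₂ fed = 193.2 × 1.500 = 289.8 mol/min.
Fuel reacted = 0.966 × 64.4 → ξ = 62.21 mol/min.
Outlet (n = n₀ + ν ξ):
  C₂H₅OH: 64.4 − 1(62.21) = 2.19
  O₂: 289.8 − 3(62.21) = 103.2
  CO₂: 0 + 2(62.21) = 124.4
  H₂O: 0 + 3(62.21) = 186.6
Total out = 416.4 mol/min; y_O₂ = 103.2 / 416.4 = 0.2478.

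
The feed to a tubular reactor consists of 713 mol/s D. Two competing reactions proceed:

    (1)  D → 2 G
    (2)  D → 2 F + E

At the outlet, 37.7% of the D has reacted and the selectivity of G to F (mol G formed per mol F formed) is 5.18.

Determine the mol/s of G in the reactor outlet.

Conversion of D: D consumed = 0.377 × 713 = 268.8 mol/s = 1ξ₁ + 1ξ₂.
Selectivity: 2ξ₁ / (2ξ₂) = 5.18 → ξ₁ = 5.18 ξ₂.
Substitute: (1·5.18 + 1) ξ₂ = 268.8 → ξ₂ = 43.5 mol/s, ξ₁ = 225.3 mol/s.
Outlet amounts (n = n₀ + Σ ν·ξ):
  D: 713 − 1(225.3) − 1(43.5) = 444.2
  G: 0 + 2(225.3) = 450.6
  F: 0 + 2(43.5) = 86.99
  E: 0 + 1(43.5) = 43.5

451 mol/s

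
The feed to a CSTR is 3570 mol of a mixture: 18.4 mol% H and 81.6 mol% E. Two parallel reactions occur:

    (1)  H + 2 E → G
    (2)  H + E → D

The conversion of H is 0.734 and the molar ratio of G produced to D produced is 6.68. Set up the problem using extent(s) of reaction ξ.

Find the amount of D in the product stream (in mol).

62.8 mol

Conversion of H: H consumed = 0.734 × 656.9 = 482.1 mol = 1ξ₁ + 1ξ₂.
Selectivity: 1ξ₁ / (1ξ₂) = 6.68 → ξ₁ = 6.68 ξ₂.
Substitute: (1·6.68 + 1) ξ₂ = 482.1 → ξ₂ = 62.78 mol, ξ₁ = 419.4 mol.
Outlet amounts (n = n₀ + Σ ν·ξ):
  H: 656.9 − 1(419.4) − 1(62.78) = 174.7
  E: 2913 − 2(419.4) − 1(62.78) = 2012
  G: 0 + 1(419.4) = 419.4
  D: 0 + 1(62.78) = 62.78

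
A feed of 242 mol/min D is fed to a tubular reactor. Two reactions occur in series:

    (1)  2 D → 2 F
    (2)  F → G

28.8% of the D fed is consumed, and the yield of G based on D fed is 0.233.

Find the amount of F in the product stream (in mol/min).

Conversion of D: D consumed = 2ξ₁ = 0.288 × 242 → ξ₁ = 34.85 mol/min.
Yield of G: 1ξ₂ / 242 = 0.233 → ξ₂ = 56.39 mol/min.
Outlet amounts (n = n₀ + Σ ν·ξ):
  D: 242 − 2(34.85) = 172.3
  F: 0 + 2(34.85) − 1(56.39) = 13.31
  G: 0 + 1(56.39) = 56.39

13.3 mol/min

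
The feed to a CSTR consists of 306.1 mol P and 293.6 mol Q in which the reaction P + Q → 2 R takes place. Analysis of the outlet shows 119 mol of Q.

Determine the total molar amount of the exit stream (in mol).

600 mol

For Q: n = n₀ − 1ξ → 119 = 293.6 − 1ξ, giving ξ = 174.6 mol.
Outlet amounts (n = n₀ + ν ξ):
  P: 306.1 − 1(174.6) = 131.5
  Q: 293.6 − 1(174.6) = 119
  R: 0 + 2(174.6) = 349.2
Total out = 131.5 + 119 + 349.2 = 599.7 mol.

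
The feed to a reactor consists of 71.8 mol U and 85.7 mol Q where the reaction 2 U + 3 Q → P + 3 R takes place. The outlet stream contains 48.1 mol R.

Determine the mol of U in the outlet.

For R: n = n₀ + 3ξ → 48.1 = 0 + 3ξ, giving ξ = 16.03 mol.
Outlet amounts (n = n₀ + ν ξ):
  U: 71.8 − 2(16.03) = 39.73
  Q: 85.7 − 3(16.03) = 37.6
  P: 0 + 1(16.03) = 16.03
  R: 0 + 3(16.03) = 48.1

39.7 mol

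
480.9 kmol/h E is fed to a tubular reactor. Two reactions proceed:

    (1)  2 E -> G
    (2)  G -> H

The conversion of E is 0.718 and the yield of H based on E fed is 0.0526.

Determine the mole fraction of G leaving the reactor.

Conversion of E: E consumed = 2ξ₁ = 0.718 × 480.9 → ξ₁ = 172.6 kmol/h.
Yield of H: 1ξ₂ / 480.9 = 0.0526 → ξ₂ = 25.3 kmol/h.
Outlet amounts (n = n₀ + Σ ν·ξ):
  E: 480.9 − 2(172.6) = 135.6
  G: 0 + 1(172.6) − 1(25.3) = 147.3
  H: 0 + 1(25.3) = 25.3
Total out = 308.3 kmol/h; y_G = 147.3 / 308.3 = 0.478.

0.478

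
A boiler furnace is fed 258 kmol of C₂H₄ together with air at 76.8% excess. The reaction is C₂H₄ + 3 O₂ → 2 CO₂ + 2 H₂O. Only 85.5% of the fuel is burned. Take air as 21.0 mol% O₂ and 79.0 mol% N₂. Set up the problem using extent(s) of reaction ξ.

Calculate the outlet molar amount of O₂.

707 kmol

Stoichiometric O₂ = 3 × 258 = 774 kmol; O₂ fed = 774 × 1.768 = 1368 kmol.
N₂ fed = 1368 × 79/21 = 5148 kmol.
Fuel reacted = 0.855 × 258 → ξ = 220.6 kmol.
Outlet (n = n₀ + ν ξ):
  C₂H₄: 258 − 1(220.6) = 37.41
  O₂: 1368 − 3(220.6) = 706.7
  N₂: 5148 (inert)
  CO₂: 0 + 2(220.6) = 441.2
  H₂O: 0 + 2(220.6) = 441.2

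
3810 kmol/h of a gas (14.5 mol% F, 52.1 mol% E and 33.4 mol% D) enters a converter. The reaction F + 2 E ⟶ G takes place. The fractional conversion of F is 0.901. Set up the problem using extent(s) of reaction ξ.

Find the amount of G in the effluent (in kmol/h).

F reacted = 0.901 × 552.5 = 497.8 kmol/h; ν_F = −1, so ξ = 497.8/1 = 497.8 kmol/h.
Outlet amounts (n = n₀ + ν ξ):
  F: 552.5 − 1(497.8) = 54.69
  E: 1985 − 2(497.8) = 989.5
  G: 0 + 1(497.8) = 497.8
  D: 1273 (inert)

498 kmol/h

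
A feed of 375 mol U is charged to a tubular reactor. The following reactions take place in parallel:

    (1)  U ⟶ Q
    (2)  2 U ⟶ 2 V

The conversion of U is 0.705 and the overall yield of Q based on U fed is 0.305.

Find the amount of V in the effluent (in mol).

Yield of Q: 1ξ₁ / 375 = 0.305 → ξ₁ = 114.4 mol.
Conversion of U: 1ξ₁ + 2ξ₂ = 0.705 × 375 = 264.4 → ξ₂ = 75 mol.
Outlet amounts (n = n₀ + Σ ν·ξ):
  U: 375 − 1(114.4) − 2(75) = 110.6
  Q: 0 + 1(114.4) = 114.4
  V: 0 + 2(75) = 150

150 mol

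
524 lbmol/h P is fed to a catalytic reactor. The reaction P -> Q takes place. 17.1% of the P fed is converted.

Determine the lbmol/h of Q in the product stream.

89.6 lbmol/h

P reacted = 0.171 × 524 = 89.6 lbmol/h; ν_P = −1, so ξ = 89.6/1 = 89.6 lbmol/h.
Outlet amounts (n = n₀ + ν ξ):
  P: 524 − 1(89.6) = 434.4
  Q: 0 + 1(89.6) = 89.6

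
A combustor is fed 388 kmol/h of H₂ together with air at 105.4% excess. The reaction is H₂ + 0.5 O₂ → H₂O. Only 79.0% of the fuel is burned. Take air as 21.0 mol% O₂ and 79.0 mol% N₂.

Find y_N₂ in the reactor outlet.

0.703

Stoichiometric O₂ = 0.5 × 388 = 194 kmol/h; O₂ fed = 194 × 2.054 = 398.5 kmol/h.
N₂ fed = 398.5 × 79/21 = 1499 kmol/h.
Fuel reacted = 0.79 × 388 → ξ = 306.5 kmol/h.
Outlet (n = n₀ + ν ξ):
  H₂: 388 − 1(306.5) = 81.48
  O₂: 398.5 − 0.5(306.5) = 245.2
  N₂: 1499 (inert)
  H₂O: 0 + 1(306.5) = 306.5
Total out = 2132 kmol/h; y_N₂ = 1499 / 2132 = 0.703.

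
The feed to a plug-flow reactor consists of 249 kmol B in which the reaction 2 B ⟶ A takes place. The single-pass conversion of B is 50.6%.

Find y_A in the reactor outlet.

0.339

B reacted = 0.506 × 249 = 126 kmol; ν_B = −2, so ξ = 126/2 = 63 kmol.
Outlet amounts (n = n₀ + ν ξ):
  B: 249 − 2(63) = 123
  A: 0 + 1(63) = 63
Total out = 186 kmol; y_A = 63 / 186 = 0.3387.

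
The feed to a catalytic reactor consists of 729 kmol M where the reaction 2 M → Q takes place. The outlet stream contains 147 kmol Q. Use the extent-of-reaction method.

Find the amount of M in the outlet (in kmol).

435 kmol

For Q: n = n₀ + 1ξ → 147 = 0 + 1ξ, giving ξ = 147 kmol.
Outlet amounts (n = n₀ + ν ξ):
  M: 729 − 2(147) = 435
  Q: 0 + 1(147) = 147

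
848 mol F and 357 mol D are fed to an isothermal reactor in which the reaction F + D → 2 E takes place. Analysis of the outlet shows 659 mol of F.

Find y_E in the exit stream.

For F: n = n₀ − 1ξ → 659 = 848 − 1ξ, giving ξ = 189 mol.
Outlet amounts (n = n₀ + ν ξ):
  F: 848 − 1(189) = 659
  D: 357 − 1(189) = 168
  E: 0 + 2(189) = 378
Total out = 1205 mol; y_E = 378 / 1205 = 0.3137.

0.314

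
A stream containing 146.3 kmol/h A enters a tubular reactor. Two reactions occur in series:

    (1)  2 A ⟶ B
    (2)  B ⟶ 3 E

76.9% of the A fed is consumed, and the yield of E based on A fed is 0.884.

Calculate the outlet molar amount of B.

13.1 kmol/h

Conversion of A: A consumed = 2ξ₁ = 0.769 × 146.3 → ξ₁ = 56.25 kmol/h.
Yield of E: 3ξ₂ / 146.3 = 0.884 → ξ₂ = 43.11 kmol/h.
Outlet amounts (n = n₀ + Σ ν·ξ):
  A: 146.3 − 2(56.25) = 33.8
  B: 0 + 1(56.25) − 1(43.11) = 13.14
  E: 0 + 3(43.11) = 129.3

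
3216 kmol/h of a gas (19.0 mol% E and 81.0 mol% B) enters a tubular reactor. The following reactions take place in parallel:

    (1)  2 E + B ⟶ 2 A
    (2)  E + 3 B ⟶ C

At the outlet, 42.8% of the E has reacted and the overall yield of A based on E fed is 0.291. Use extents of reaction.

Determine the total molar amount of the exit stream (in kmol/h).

Yield of A: 2ξ₁ / 611 = 0.291 → ξ₁ = 88.91 kmol/h.
Conversion of E: 2ξ₁ + 1ξ₂ = 0.428 × 611 = 261.5 → ξ₂ = 83.71 kmol/h.
Outlet amounts (n = n₀ + Σ ν·ξ):
  E: 611 − 2(88.91) − 1(83.71) = 349.5
  B: 2605 − 1(88.91) − 3(83.71) = 2265
  A: 0 + 2(88.91) = 177.8
  C: 0 + 1(83.71) = 83.71
Total out = 349.5 + 2265 + 177.8 + 83.71 = 2876 kmol/h.

2880 kmol/h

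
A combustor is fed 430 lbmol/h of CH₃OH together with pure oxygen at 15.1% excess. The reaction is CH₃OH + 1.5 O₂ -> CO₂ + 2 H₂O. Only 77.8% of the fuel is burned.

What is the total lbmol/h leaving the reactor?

1340 lbmol/h

Stoichiometric O₂ = 1.5 × 430 = 645 lbmol/h; O₂ fed = 645 × 1.151 = 742.4 lbmol/h.
Fuel reacted = 0.778 × 430 → ξ = 334.5 lbmol/h.
Outlet (n = n₀ + ν ξ):
  CH₃OH: 430 − 1(334.5) = 95.46
  O₂: 742.4 − 1.5(334.5) = 240.6
  CO₂: 0 + 1(334.5) = 334.5
  H₂O: 0 + 2(334.5) = 669.1
Total out = 95.46 + 240.6 + 334.5 + 669.1 = 1340 lbmol/h.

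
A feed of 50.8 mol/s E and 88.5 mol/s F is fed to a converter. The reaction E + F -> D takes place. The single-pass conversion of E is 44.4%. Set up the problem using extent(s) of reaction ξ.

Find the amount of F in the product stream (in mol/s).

E reacted = 0.444 × 50.8 = 22.56 mol/s; ν_E = −1, so ξ = 22.56/1 = 22.56 mol/s.
Outlet amounts (n = n₀ + ν ξ):
  E: 50.8 − 1(22.56) = 28.24
  F: 88.5 − 1(22.56) = 65.94
  D: 0 + 1(22.56) = 22.56

65.9 mol/s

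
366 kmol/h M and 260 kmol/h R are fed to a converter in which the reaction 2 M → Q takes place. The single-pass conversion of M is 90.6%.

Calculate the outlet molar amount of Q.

M reacted = 0.906 × 366 = 331.6 kmol/h; ν_M = −2, so ξ = 331.6/2 = 165.8 kmol/h.
Outlet amounts (n = n₀ + ν ξ):
  M: 366 − 2(165.8) = 34.4
  Q: 0 + 1(165.8) = 165.8
  R: 260 (inert)

166 kmol/h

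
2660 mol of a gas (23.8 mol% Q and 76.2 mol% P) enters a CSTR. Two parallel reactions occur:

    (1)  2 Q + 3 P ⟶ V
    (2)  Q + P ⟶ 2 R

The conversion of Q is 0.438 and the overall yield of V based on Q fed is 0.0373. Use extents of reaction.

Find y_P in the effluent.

Yield of V: 1ξ₁ / 633.1 = 0.0373 → ξ₁ = 23.61 mol.
Conversion of Q: 2ξ₁ + 1ξ₂ = 0.438 × 633.1 = 277.3 → ξ₂ = 230.1 mol.
Outlet amounts (n = n₀ + Σ ν·ξ):
  Q: 633.1 − 2(23.61) − 1(230.1) = 355.8
  P: 2027 − 3(23.61) − 1(230.1) = 1726
  V: 0 + 1(23.61) = 23.61
  R: 0 + 2(230.1) = 460.1
Total out = 2566 mol; y_P = 1726 / 2566 = 0.6728.

0.673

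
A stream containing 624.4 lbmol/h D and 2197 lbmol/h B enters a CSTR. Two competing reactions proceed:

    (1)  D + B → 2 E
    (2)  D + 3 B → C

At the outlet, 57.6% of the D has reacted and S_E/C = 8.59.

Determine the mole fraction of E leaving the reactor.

Conversion of D: D consumed = 0.576 × 624.4 = 359.7 lbmol/h = 1ξ₁ + 1ξ₂.
Selectivity: 2ξ₁ / (1ξ₂) = 8.59 → ξ₁ = 4.295 ξ₂.
Substitute: (1·4.295 + 1) ξ₂ = 359.7 → ξ₂ = 67.92 lbmol/h, ξ₁ = 291.7 lbmol/h.
Outlet amounts (n = n₀ + Σ ν·ξ):
  D: 624.4 − 1(291.7) − 1(67.92) = 264.7
  B: 2197 − 1(291.7) − 3(67.92) = 1701
  E: 0 + 2(291.7) = 583.5
  C: 0 + 1(67.92) = 67.92
Total out = 2618 lbmol/h; y_E = 583.5 / 2618 = 0.2229.

0.223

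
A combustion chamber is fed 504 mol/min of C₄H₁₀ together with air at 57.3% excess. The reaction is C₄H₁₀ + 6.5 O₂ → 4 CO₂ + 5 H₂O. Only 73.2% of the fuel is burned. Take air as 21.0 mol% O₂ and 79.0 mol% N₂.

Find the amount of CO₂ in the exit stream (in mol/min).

1480 mol/min

Stoichiometric O₂ = 6.5 × 504 = 3276 mol/min; O₂ fed = 3276 × 1.573 = 5153 mol/min.
N₂ fed = 5153 × 79/21 = 19390 mol/min.
Fuel reacted = 0.732 × 504 → ξ = 368.9 mol/min.
Outlet (n = n₀ + ν ξ):
  C₄H₁₀: 504 − 1(368.9) = 135.1
  O₂: 5153 − 6.5(368.9) = 2755
  N₂: 19390 (inert)
  CO₂: 0 + 4(368.9) = 1476
  H₂O: 0 + 5(368.9) = 1845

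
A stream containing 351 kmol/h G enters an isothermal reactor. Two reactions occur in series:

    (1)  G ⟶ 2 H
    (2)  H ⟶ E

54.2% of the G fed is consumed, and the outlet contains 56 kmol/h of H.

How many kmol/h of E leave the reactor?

Conversion of G: G consumed = 1ξ₁ = 0.542 × 351 → ξ₁ = 190.2 kmol/h.
H balance: n_H = 0 + 2ξ₁ − 1ξ₂ = 56 → ξ₂ = (2·190.2 − 56)/1 = 324.5 kmol/h.
Outlet amounts (n = n₀ + Σ ν·ξ):
  G: 351 − 1(190.2) = 160.8
  H: 0 + 2(190.2) − 1(324.5) = 56
  E: 0 + 1(324.5) = 324.5

324 kmol/h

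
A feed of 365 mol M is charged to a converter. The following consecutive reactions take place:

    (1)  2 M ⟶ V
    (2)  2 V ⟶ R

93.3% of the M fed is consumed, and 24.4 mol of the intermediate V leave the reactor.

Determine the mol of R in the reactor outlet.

72.9 mol

Conversion of M: M consumed = 2ξ₁ = 0.933 × 365 → ξ₁ = 170.3 mol.
V balance: n_V = 0 + 1ξ₁ − 2ξ₂ = 24.4 → ξ₂ = (1·170.3 − 24.4)/2 = 72.94 mol.
Outlet amounts (n = n₀ + Σ ν·ξ):
  M: 365 − 2(170.3) = 24.45
  V: 0 + 1(170.3) − 2(72.94) = 24.4
  R: 0 + 1(72.94) = 72.94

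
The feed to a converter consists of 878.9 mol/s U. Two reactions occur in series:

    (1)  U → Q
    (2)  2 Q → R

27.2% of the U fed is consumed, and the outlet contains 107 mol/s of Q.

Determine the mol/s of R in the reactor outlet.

Conversion of U: U consumed = 1ξ₁ = 0.272 × 878.9 → ξ₁ = 239.1 mol/s.
Q balance: n_Q = 0 + 1ξ₁ − 2ξ₂ = 107 → ξ₂ = (1·239.1 − 107)/2 = 66.03 mol/s.
Outlet amounts (n = n₀ + Σ ν·ξ):
  U: 878.9 − 1(239.1) = 639.8
  Q: 0 + 1(239.1) − 2(66.03) = 107
  R: 0 + 1(66.03) = 66.03

66 mol/s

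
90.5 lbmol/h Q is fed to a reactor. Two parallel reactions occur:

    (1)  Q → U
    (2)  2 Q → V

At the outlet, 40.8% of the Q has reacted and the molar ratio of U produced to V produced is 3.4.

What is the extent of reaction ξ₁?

ξ₁ = 23.2 lbmol/h

Conversion of Q: Q consumed = 0.408 × 90.5 = 36.92 lbmol/h = 1ξ₁ + 2ξ₂.
Selectivity: 1ξ₁ / (1ξ₂) = 3.4 → ξ₁ = 3.4 ξ₂.
Substitute: (1·3.4 + 2) ξ₂ = 36.92 → ξ₂ = 6.838 lbmol/h, ξ₁ = 23.25 lbmol/h.
Outlet amounts (n = n₀ + Σ ν·ξ):
  Q: 90.5 − 1(23.25) − 2(6.838) = 53.58
  U: 0 + 1(23.25) = 23.25
  V: 0 + 1(6.838) = 6.838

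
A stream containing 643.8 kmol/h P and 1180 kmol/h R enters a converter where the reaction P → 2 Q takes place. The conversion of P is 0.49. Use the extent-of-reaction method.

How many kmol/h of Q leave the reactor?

P reacted = 0.49 × 643.8 = 315.5 kmol/h; ν_P = −1, so ξ = 315.5/1 = 315.5 kmol/h.
Outlet amounts (n = n₀ + ν ξ):
  P: 643.8 − 1(315.5) = 328.3
  Q: 0 + 2(315.5) = 630.9
  R: 1180 (inert)

631 kmol/h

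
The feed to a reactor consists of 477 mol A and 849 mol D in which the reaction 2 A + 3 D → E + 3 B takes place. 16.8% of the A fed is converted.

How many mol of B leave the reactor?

A reacted = 0.168 × 477 = 80.14 mol; ν_A = −2, so ξ = 80.14/2 = 40.07 mol.
Outlet amounts (n = n₀ + ν ξ):
  A: 477 − 2(40.07) = 396.9
  D: 849 − 3(40.07) = 728.8
  E: 0 + 1(40.07) = 40.07
  B: 0 + 3(40.07) = 120.2

120 mol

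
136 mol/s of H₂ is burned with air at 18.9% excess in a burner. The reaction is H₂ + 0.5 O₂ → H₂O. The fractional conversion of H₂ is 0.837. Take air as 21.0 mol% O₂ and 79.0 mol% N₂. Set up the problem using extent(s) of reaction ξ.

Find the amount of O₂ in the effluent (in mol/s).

Stoichiometric O₂ = 0.5 × 136 = 68 mol/s; O₂ fed = 68 × 1.189 = 80.85 mol/s.
N₂ fed = 80.85 × 79/21 = 304.2 mol/s.
Fuel reacted = 0.837 × 136 → ξ = 113.8 mol/s.
Outlet (n = n₀ + ν ξ):
  H₂: 136 − 1(113.8) = 22.17
  O₂: 80.85 − 0.5(113.8) = 23.94
  N₂: 304.2 (inert)
  H₂O: 0 + 1(113.8) = 113.8

23.9 mol/s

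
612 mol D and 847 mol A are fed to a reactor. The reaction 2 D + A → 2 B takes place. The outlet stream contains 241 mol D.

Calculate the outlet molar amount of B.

For D: n = n₀ − 2ξ → 241 = 612 − 2ξ, giving ξ = 185.5 mol.
Outlet amounts (n = n₀ + ν ξ):
  D: 612 − 2(185.5) = 241
  A: 847 − 1(185.5) = 661.5
  B: 0 + 2(185.5) = 371

371 mol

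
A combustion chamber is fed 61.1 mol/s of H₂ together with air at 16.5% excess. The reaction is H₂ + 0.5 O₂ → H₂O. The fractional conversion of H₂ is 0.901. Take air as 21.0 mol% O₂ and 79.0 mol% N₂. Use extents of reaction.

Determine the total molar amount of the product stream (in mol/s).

203 mol/s

Stoichiometric O₂ = 0.5 × 61.1 = 30.55 mol/s; O₂ fed = 30.55 × 1.165 = 35.59 mol/s.
N₂ fed = 35.59 × 79/21 = 133.9 mol/s.
Fuel reacted = 0.901 × 61.1 → ξ = 55.05 mol/s.
Outlet (n = n₀ + ν ξ):
  H₂: 61.1 − 1(55.05) = 6.049
  O₂: 35.59 − 0.5(55.05) = 8.065
  N₂: 133.9 (inert)
  H₂O: 0 + 1(55.05) = 55.05
Total out = 6.049 + 8.065 + 133.9 + 55.05 = 203.1 mol/s.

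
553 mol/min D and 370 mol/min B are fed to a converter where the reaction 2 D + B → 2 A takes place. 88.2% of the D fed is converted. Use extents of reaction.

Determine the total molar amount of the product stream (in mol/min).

D reacted = 0.882 × 553 = 487.7 mol/min; ν_D = −2, so ξ = 487.7/2 = 243.9 mol/min.
Outlet amounts (n = n₀ + ν ξ):
  D: 553 − 2(243.9) = 65.25
  B: 370 − 1(243.9) = 126.1
  A: 0 + 2(243.9) = 487.7
Total out = 65.25 + 126.1 + 487.7 = 679.1 mol/min.

679 mol/min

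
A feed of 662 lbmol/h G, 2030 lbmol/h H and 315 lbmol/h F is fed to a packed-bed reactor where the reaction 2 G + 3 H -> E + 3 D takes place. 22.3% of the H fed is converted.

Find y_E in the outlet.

H reacted = 0.223 × 2030 = 452.7 lbmol/h; ν_H = −3, so ξ = 452.7/3 = 150.9 lbmol/h.
Outlet amounts (n = n₀ + ν ξ):
  G: 662 − 2(150.9) = 360.2
  H: 2030 − 3(150.9) = 1577
  E: 0 + 1(150.9) = 150.9
  D: 0 + 3(150.9) = 452.7
  F: 315 (inert)
Total out = 2856 lbmol/h; y_E = 150.9 / 2856 = 0.05283.

0.0528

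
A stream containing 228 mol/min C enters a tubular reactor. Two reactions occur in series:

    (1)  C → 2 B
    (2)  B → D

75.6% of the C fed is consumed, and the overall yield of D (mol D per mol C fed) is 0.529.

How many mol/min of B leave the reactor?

224 mol/min

Conversion of C: C consumed = 1ξ₁ = 0.756 × 228 → ξ₁ = 172.4 mol/min.
Yield of D: 1ξ₂ / 228 = 0.529 → ξ₂ = 120.6 mol/min.
Outlet amounts (n = n₀ + Σ ν·ξ):
  C: 228 − 1(172.4) = 55.63
  B: 0 + 2(172.4) − 1(120.6) = 224.1
  D: 0 + 1(120.6) = 120.6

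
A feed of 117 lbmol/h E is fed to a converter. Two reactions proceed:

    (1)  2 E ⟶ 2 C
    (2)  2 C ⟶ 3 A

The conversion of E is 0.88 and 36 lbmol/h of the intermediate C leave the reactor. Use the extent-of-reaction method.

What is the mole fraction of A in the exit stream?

Conversion of E: E consumed = 2ξ₁ = 0.88 × 117 → ξ₁ = 51.48 lbmol/h.
C balance: n_C = 0 + 2ξ₁ − 2ξ₂ = 36 → ξ₂ = (2·51.48 − 36)/2 = 33.48 lbmol/h.
Outlet amounts (n = n₀ + Σ ν·ξ):
  E: 117 − 2(51.48) = 14.04
  C: 0 + 2(51.48) − 2(33.48) = 36
  A: 0 + 3(33.48) = 100.4
Total out = 150.5 lbmol/h; y_A = 100.4 / 150.5 = 0.6675.

0.667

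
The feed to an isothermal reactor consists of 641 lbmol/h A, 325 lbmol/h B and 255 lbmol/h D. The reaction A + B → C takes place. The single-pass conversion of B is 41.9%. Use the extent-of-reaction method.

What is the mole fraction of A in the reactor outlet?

B reacted = 0.419 × 325 = 136.2 lbmol/h; ν_B = −1, so ξ = 136.2/1 = 136.2 lbmol/h.
Outlet amounts (n = n₀ + ν ξ):
  A: 641 − 1(136.2) = 504.8
  B: 325 − 1(136.2) = 188.8
  C: 0 + 1(136.2) = 136.2
  D: 255 (inert)
Total out = 1085 lbmol/h; y_A = 504.8 / 1085 = 0.4654.

0.465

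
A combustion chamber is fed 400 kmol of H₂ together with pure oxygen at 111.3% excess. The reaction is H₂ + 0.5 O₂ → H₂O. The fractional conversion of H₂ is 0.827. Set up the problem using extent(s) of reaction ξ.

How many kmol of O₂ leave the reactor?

Stoichiometric O₂ = 0.5 × 400 = 200 kmol; O₂ fed = 200 × 2.113 = 422.6 kmol.
Fuel reacted = 0.827 × 400 → ξ = 330.8 kmol.
Outlet (n = n₀ + ν ξ):
  H₂: 400 − 1(330.8) = 69.2
  O₂: 422.6 − 0.5(330.8) = 257.2
  H₂O: 0 + 1(330.8) = 330.8

257 kmol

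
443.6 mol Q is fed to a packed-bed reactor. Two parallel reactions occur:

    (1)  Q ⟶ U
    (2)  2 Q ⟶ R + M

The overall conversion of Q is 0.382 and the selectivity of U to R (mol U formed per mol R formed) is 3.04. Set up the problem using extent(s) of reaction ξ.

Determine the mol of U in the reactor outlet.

102 mol

Conversion of Q: Q consumed = 0.382 × 443.6 = 169.5 mol = 1ξ₁ + 2ξ₂.
Selectivity: 1ξ₁ / (1ξ₂) = 3.04 → ξ₁ = 3.04 ξ₂.
Substitute: (1·3.04 + 2) ξ₂ = 169.5 → ξ₂ = 33.62 mol, ξ₁ = 102.2 mol.
Outlet amounts (n = n₀ + Σ ν·ξ):
  Q: 443.6 − 1(102.2) − 2(33.62) = 274.1
  U: 0 + 1(102.2) = 102.2
  R: 0 + 1(33.62) = 33.62
  M: 0 + 1(33.62) = 33.62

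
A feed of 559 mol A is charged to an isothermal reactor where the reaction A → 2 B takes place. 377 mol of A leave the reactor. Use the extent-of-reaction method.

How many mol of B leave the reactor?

For A: n = n₀ − 1ξ → 377 = 559 − 1ξ, giving ξ = 182 mol.
Outlet amounts (n = n₀ + ν ξ):
  A: 559 − 1(182) = 377
  B: 0 + 2(182) = 364

364 mol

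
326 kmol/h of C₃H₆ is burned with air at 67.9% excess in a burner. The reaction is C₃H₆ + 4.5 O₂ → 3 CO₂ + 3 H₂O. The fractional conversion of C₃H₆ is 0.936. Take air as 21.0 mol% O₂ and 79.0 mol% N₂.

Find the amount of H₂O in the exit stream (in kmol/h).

915 kmol/h

Stoichiometric O₂ = 4.5 × 326 = 1467 kmol/h; O₂ fed = 1467 × 1.679 = 2463 kmol/h.
N₂ fed = 2463 × 79/21 = 9266 kmol/h.
Fuel reacted = 0.936 × 326 → ξ = 305.1 kmol/h.
Outlet (n = n₀ + ν ξ):
  C₃H₆: 326 − 1(305.1) = 20.86
  O₂: 2463 − 4.5(305.1) = 1090
  N₂: 9266 (inert)
  CO₂: 0 + 3(305.1) = 915.4
  H₂O: 0 + 3(305.1) = 915.4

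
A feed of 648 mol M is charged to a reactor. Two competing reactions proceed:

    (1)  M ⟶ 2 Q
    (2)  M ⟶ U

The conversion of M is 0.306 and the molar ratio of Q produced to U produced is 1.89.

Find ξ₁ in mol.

Conversion of M: M consumed = 0.306 × 648 = 198.3 mol = 1ξ₁ + 1ξ₂.
Selectivity: 2ξ₁ / (1ξ₂) = 1.89 → ξ₁ = 0.945 ξ₂.
Substitute: (1·0.945 + 1) ξ₂ = 198.3 → ξ₂ = 101.9 mol, ξ₁ = 96.34 mol.
Outlet amounts (n = n₀ + Σ ν·ξ):
  M: 648 − 1(96.34) − 1(101.9) = 449.7
  Q: 0 + 2(96.34) = 192.7
  U: 0 + 1(101.9) = 101.9

ξ₁ = 96.3 mol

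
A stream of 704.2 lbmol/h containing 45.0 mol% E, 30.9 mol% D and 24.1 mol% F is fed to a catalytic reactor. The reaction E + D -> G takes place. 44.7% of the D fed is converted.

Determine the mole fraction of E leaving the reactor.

D reacted = 0.447 × 217.6 = 97.27 lbmol/h; ν_D = −1, so ξ = 97.27/1 = 97.27 lbmol/h.
Outlet amounts (n = n₀ + ν ξ):
  E: 316.9 − 1(97.27) = 219.6
  D: 217.6 − 1(97.27) = 120.3
  G: 0 + 1(97.27) = 97.27
  F: 169.7 (inert)
Total out = 606.9 lbmol/h; y_E = 219.6 / 606.9 = 0.3619.

0.362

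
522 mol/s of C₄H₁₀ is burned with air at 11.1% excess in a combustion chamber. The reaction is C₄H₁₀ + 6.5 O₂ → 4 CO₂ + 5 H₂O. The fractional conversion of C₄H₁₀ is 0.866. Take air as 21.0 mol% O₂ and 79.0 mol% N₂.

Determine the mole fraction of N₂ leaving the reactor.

Stoichiometric O₂ = 6.5 × 522 = 3393 mol/s; O₂ fed = 3393 × 1.111 = 3770 mol/s.
N₂ fed = 3770 × 79/21 = 14180 mol/s.
Fuel reacted = 0.866 × 522 → ξ = 452.1 mol/s.
Outlet (n = n₀ + ν ξ):
  C₄H₁₀: 522 − 1(452.1) = 69.95
  O₂: 3770 − 6.5(452.1) = 831.3
  N₂: 14180 (inert)
  CO₂: 0 + 4(452.1) = 1808
  H₂O: 0 + 5(452.1) = 2260
Total out = 19150 mol/s; y_N₂ = 14180 / 19150 = 0.7405.

0.74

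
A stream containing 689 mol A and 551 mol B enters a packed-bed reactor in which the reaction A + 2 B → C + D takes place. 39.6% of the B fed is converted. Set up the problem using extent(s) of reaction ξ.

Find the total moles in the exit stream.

1130 mol

B reacted = 0.396 × 551 = 218.2 mol; ν_B = −2, so ξ = 218.2/2 = 109.1 mol.
Outlet amounts (n = n₀ + ν ξ):
  A: 689 − 1(109.1) = 579.9
  B: 551 − 2(109.1) = 332.8
  C: 0 + 1(109.1) = 109.1
  D: 0 + 1(109.1) = 109.1
Total out = 579.9 + 332.8 + 109.1 + 109.1 = 1131 mol.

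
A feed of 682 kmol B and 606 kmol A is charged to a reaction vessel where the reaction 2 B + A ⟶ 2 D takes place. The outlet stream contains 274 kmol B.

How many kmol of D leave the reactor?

For B: n = n₀ − 2ξ → 274 = 682 − 2ξ, giving ξ = 204 kmol.
Outlet amounts (n = n₀ + ν ξ):
  B: 682 − 2(204) = 274
  A: 606 − 1(204) = 402
  D: 0 + 2(204) = 408

408 kmol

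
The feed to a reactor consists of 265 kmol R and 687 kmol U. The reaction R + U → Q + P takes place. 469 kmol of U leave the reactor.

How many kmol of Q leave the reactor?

218 kmol

For U: n = n₀ − 1ξ → 469 = 687 − 1ξ, giving ξ = 218 kmol.
Outlet amounts (n = n₀ + ν ξ):
  R: 265 − 1(218) = 47
  U: 687 − 1(218) = 469
  Q: 0 + 1(218) = 218
  P: 0 + 1(218) = 218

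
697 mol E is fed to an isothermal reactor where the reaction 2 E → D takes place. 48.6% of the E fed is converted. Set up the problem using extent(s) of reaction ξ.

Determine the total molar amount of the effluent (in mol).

528 mol

E reacted = 0.486 × 697 = 338.7 mol; ν_E = −2, so ξ = 338.7/2 = 169.4 mol.
Outlet amounts (n = n₀ + ν ξ):
  E: 697 − 2(169.4) = 358.3
  D: 0 + 1(169.4) = 169.4
Total out = 358.3 + 169.4 = 527.6 mol.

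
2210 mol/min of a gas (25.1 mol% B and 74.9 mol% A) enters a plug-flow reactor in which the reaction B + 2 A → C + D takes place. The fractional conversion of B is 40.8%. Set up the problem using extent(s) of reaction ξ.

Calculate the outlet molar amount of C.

226 mol/min

B reacted = 0.408 × 554.7 = 226.3 mol/min; ν_B = −1, so ξ = 226.3/1 = 226.3 mol/min.
Outlet amounts (n = n₀ + ν ξ):
  B: 554.7 − 1(226.3) = 328.4
  A: 1655 − 2(226.3) = 1203
  C: 0 + 1(226.3) = 226.3
  D: 0 + 1(226.3) = 226.3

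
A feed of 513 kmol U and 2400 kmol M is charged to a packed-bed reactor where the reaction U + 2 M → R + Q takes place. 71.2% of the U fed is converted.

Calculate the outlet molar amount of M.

1670 kmol

U reacted = 0.712 × 513 = 365.3 kmol; ν_U = −1, so ξ = 365.3/1 = 365.3 kmol.
Outlet amounts (n = n₀ + ν ξ):
  U: 513 − 1(365.3) = 147.7
  M: 2400 − 2(365.3) = 1669
  R: 0 + 1(365.3) = 365.3
  Q: 0 + 1(365.3) = 365.3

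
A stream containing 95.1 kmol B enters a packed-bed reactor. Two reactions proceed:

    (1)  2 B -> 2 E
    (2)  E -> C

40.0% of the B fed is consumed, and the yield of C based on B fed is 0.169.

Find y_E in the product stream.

Conversion of B: B consumed = 2ξ₁ = 0.4 × 95.1 → ξ₁ = 19.02 kmol.
Yield of C: 1ξ₂ / 95.1 = 0.169 → ξ₂ = 16.07 kmol.
Outlet amounts (n = n₀ + Σ ν·ξ):
  B: 95.1 − 2(19.02) = 57.06
  E: 0 + 2(19.02) − 1(16.07) = 21.97
  C: 0 + 1(16.07) = 16.07
Total out = 95.1 kmol; y_E = 21.97 / 95.1 = 0.231.

0.231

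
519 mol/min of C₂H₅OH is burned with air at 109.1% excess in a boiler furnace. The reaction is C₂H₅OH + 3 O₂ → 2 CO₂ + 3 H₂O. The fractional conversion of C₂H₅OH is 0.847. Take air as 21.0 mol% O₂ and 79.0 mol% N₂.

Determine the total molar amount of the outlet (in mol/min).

16500 mol/min

Stoichiometric O₂ = 3 × 519 = 1557 mol/min; O₂ fed = 1557 × 2.091 = 3256 mol/min.
N₂ fed = 3256 × 79/21 = 12250 mol/min.
Fuel reacted = 0.847 × 519 → ξ = 439.6 mol/min.
Outlet (n = n₀ + ν ξ):
  C₂H₅OH: 519 − 1(439.6) = 79.41
  O₂: 3256 − 3(439.6) = 1937
  N₂: 12250 (inert)
  CO₂: 0 + 2(439.6) = 879.2
  H₂O: 0 + 3(439.6) = 1319
Total out = 79.41 + 1937 + 12250 + 879.2 + 1319 = 16460 mol/min.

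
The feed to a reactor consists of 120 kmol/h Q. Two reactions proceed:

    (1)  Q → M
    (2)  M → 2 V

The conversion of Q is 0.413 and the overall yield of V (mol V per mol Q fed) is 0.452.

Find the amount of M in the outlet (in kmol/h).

Conversion of Q: Q consumed = 1ξ₁ = 0.413 × 120 → ξ₁ = 49.56 kmol/h.
Yield of V: 2ξ₂ / 120 = 0.452 → ξ₂ = 27.12 kmol/h.
Outlet amounts (n = n₀ + Σ ν·ξ):
  Q: 120 − 1(49.56) = 70.44
  M: 0 + 1(49.56) − 1(27.12) = 22.44
  V: 0 + 2(27.12) = 54.24

22.4 kmol/h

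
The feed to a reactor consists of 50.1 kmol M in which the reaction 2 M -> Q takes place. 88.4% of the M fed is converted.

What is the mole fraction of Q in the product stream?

0.792

M reacted = 0.884 × 50.1 = 44.29 kmol; ν_M = −2, so ξ = 44.29/2 = 22.14 kmol.
Outlet amounts (n = n₀ + ν ξ):
  M: 50.1 − 2(22.14) = 5.812
  Q: 0 + 1(22.14) = 22.14
Total out = 27.96 kmol; y_Q = 22.14 / 27.96 = 0.7921.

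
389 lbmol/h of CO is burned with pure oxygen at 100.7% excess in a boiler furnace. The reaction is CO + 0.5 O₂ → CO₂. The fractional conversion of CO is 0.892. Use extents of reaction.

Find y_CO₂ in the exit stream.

Stoichiometric O₂ = 0.5 × 389 = 194.5 lbmol/h; O₂ fed = 194.5 × 2.007 = 390.4 lbmol/h.
Fuel reacted = 0.892 × 389 → ξ = 347 lbmol/h.
Outlet (n = n₀ + ν ξ):
  CO: 389 − 1(347) = 42.01
  O₂: 390.4 − 0.5(347) = 216.9
  CO₂: 0 + 1(347) = 347
Total out = 605.9 lbmol/h; y_CO₂ = 347 / 605.9 = 0.5727.

0.573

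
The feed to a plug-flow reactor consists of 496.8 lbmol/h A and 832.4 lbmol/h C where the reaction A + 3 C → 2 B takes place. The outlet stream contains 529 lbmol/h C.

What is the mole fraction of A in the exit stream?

0.351

For C: n = n₀ − 3ξ → 529 = 832.4 − 3ξ, giving ξ = 101.1 lbmol/h.
Outlet amounts (n = n₀ + ν ξ):
  A: 496.8 − 1(101.1) = 395.7
  C: 832.4 − 3(101.1) = 529
  B: 0 + 2(101.1) = 202.3
Total out = 1127 lbmol/h; y_A = 395.7 / 1127 = 0.3511.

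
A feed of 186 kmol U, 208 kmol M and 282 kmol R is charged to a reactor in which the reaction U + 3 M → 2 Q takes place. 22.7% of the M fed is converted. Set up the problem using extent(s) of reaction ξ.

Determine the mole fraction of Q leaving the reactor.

M reacted = 0.227 × 208 = 47.22 kmol; ν_M = −3, so ξ = 47.22/3 = 15.74 kmol.
Outlet amounts (n = n₀ + ν ξ):
  U: 186 − 1(15.74) = 170.3
  M: 208 − 3(15.74) = 160.8
  Q: 0 + 2(15.74) = 31.48
  R: 282 (inert)
Total out = 644.5 kmol; y_Q = 31.48 / 644.5 = 0.04884.

0.0488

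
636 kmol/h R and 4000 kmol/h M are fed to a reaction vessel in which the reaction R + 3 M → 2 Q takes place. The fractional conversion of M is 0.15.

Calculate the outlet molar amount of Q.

M reacted = 0.15 × 4000 = 600 kmol/h; ν_M = −3, so ξ = 600/3 = 200 kmol/h.
Outlet amounts (n = n₀ + ν ξ):
  R: 636 − 1(200) = 436
  M: 4000 − 3(200) = 3400
  Q: 0 + 2(200) = 400

400 kmol/h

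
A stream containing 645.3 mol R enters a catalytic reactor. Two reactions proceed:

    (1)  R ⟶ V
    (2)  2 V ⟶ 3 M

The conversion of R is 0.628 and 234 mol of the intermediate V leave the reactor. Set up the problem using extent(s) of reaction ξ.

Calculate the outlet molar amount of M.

Conversion of R: R consumed = 1ξ₁ = 0.628 × 645.3 → ξ₁ = 405.2 mol.
V balance: n_V = 0 + 1ξ₁ − 2ξ₂ = 234 → ξ₂ = (1·405.2 − 234)/2 = 85.62 mol.
Outlet amounts (n = n₀ + Σ ν·ξ):
  R: 645.3 − 1(405.2) = 240.1
  V: 0 + 1(405.2) − 2(85.62) = 234
  M: 0 + 3(85.62) = 256.9

257 mol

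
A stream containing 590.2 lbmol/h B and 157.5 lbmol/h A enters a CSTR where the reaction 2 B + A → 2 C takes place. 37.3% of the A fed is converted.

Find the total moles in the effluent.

689 lbmol/h

A reacted = 0.373 × 157.5 = 58.75 lbmol/h; ν_A = −1, so ξ = 58.75/1 = 58.75 lbmol/h.
Outlet amounts (n = n₀ + ν ξ):
  B: 590.2 − 2(58.75) = 472.7
  A: 157.5 − 1(58.75) = 98.75
  C: 0 + 2(58.75) = 117.5
Total out = 472.7 + 98.75 + 117.5 = 689 lbmol/h.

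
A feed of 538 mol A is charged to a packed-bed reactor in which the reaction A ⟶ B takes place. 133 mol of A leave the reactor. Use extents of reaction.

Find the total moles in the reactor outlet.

538 mol

For A: n = n₀ − 1ξ → 133 = 538 − 1ξ, giving ξ = 405 mol.
Outlet amounts (n = n₀ + ν ξ):
  A: 538 − 1(405) = 133
  B: 0 + 1(405) = 405
Total out = 133 + 405 = 538 mol.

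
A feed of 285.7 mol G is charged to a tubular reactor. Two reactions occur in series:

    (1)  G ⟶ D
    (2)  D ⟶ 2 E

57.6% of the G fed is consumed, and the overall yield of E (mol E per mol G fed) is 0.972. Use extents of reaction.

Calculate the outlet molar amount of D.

Conversion of G: G consumed = 1ξ₁ = 0.576 × 285.7 → ξ₁ = 164.6 mol.
Yield of E: 2ξ₂ / 285.7 = 0.972 → ξ₂ = 138.9 mol.
Outlet amounts (n = n₀ + Σ ν·ξ):
  G: 285.7 − 1(164.6) = 121.1
  D: 0 + 1(164.6) − 1(138.9) = 25.71
  E: 0 + 2(138.9) = 277.7

25.7 mol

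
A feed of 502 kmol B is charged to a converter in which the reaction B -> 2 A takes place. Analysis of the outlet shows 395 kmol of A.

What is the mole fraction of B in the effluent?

0.435

For A: n = n₀ + 2ξ → 395 = 0 + 2ξ, giving ξ = 197.5 kmol.
Outlet amounts (n = n₀ + ν ξ):
  B: 502 − 1(197.5) = 304.5
  A: 0 + 2(197.5) = 395
Total out = 699.5 kmol; y_B = 304.5 / 699.5 = 0.4353.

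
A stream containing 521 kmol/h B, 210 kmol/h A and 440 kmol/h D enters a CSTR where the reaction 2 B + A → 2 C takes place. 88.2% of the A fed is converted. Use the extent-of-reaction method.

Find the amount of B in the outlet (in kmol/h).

A reacted = 0.882 × 210 = 185.2 kmol/h; ν_A = −1, so ξ = 185.2/1 = 185.2 kmol/h.
Outlet amounts (n = n₀ + ν ξ):
  B: 521 − 2(185.2) = 150.6
  A: 210 − 1(185.2) = 24.78
  C: 0 + 2(185.2) = 370.4
  D: 440 (inert)

151 kmol/h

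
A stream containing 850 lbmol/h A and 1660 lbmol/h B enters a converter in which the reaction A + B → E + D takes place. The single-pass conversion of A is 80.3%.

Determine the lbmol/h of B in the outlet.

977 lbmol/h

A reacted = 0.803 × 850 = 682.6 lbmol/h; ν_A = −1, so ξ = 682.6/1 = 682.6 lbmol/h.
Outlet amounts (n = n₀ + ν ξ):
  A: 850 − 1(682.6) = 167.4
  B: 1660 − 1(682.6) = 977.4
  E: 0 + 1(682.6) = 682.6
  D: 0 + 1(682.6) = 682.6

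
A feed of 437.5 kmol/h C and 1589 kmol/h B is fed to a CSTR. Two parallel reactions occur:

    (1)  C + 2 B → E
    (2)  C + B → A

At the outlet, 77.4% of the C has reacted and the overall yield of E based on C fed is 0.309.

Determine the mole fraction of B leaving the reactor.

0.718

Yield of E: 1ξ₁ / 437.5 = 0.309 → ξ₁ = 135.2 kmol/h.
Conversion of C: 1ξ₁ + 1ξ₂ = 0.774 × 437.5 = 338.6 → ξ₂ = 203.4 kmol/h.
Outlet amounts (n = n₀ + Σ ν·ξ):
  C: 437.5 − 1(135.2) − 1(203.4) = 98.88
  B: 1589 − 2(135.2) − 1(203.4) = 1115
  E: 0 + 1(135.2) = 135.2
  A: 0 + 1(203.4) = 203.4
Total out = 1553 kmol/h; y_B = 1115 / 1553 = 0.7182.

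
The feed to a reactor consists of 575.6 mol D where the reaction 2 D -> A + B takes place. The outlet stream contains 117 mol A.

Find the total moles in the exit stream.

For A: n = n₀ + 1ξ → 117 = 0 + 1ξ, giving ξ = 117 mol.
Outlet amounts (n = n₀ + ν ξ):
  D: 575.6 − 2(117) = 341.6
  A: 0 + 1(117) = 117
  B: 0 + 1(117) = 117
Total out = 341.6 + 117 + 117 = 575.6 mol.

576 mol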